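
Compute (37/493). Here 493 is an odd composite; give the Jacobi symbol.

Reciprocity: 37 ≡ 1 and 493 ≡ 1 (mod 4), so (37/493) = +(493/37).
Reduce top mod 37: now compute (12/37).
Pull out 2^2: since 37 ≡ 5 (mod 8), (2/37) = -1, so (2/37)^2 = +1.
Reciprocity: 3 ≡ 3 and 37 ≡ 1 (mod 4), so (3/37) = +(37/3).
Reduce top mod 3: now compute (1/3).
Reached (1/3) = 1. Collecting the sign flips along the way, the symbol is +1.

1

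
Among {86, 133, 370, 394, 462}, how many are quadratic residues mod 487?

(86/487) = -1 → non-residue.
(133/487) = -1 → non-residue.
(370/487) = +1 → QR.
(394/487) = +1 → QR.
(462/487) = -1 → non-residue.
Total quadratic residues among the 5: 2.

2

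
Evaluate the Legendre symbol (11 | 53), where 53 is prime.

Euler's criterion: (11/53) ≡ 11^26 (mod 53).
11^2 ≡ 15 (mod 53)
11^4 ≡ 13 (mod 53)
11^8 ≡ 10 (mod 53)
11^16 ≡ 47 (mod 53)
11^26 = 11^(16+8+2) ≡ 1 (mod 53).
Result is 1, so (11/53) = 1.

1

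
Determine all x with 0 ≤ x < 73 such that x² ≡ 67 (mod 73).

33, 40

73 ≡ 1 (mod 4), so we find a root by search.
Trying successive values, 33² = 1089 ≡ 67 (mod 73). The other root is 73 − 33 = 40.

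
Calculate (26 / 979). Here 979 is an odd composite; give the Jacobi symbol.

Pull out 2: since 979 ≡ 3 (mod 8), (2/979) = -1.
Reciprocity: 13 ≡ 1 and 979 ≡ 3 (mod 4), so (13/979) = +(979/13).
Reduce top mod 13: now compute (4/13).
Pull out 2^2: since 13 ≡ 5 (mod 8), (2/13) = -1, so (2/13)^2 = +1.
Reached (1/13) = 1. Collecting the sign flips along the way, the symbol is -1.

-1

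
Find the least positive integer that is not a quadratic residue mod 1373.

2

(2/1373) = −1, so 2 is the smallest positive non-residue mod 1373.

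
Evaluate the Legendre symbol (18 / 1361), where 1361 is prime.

Pull out 2: since 1361 ≡ 1 (mod 8), (2/1361) = +1.
Reciprocity: 9 ≡ 1 and 1361 ≡ 1 (mod 4), so (9/1361) = +(1361/9).
Reduce top mod 9: now compute (2/9).
Pull out 2: since 9 ≡ 1 (mod 8), (2/9) = +1.
Reached (1/9) = 1. Collecting the sign flips along the way, the symbol is +1.

1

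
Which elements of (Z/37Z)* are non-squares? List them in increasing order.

2,5,6,8,13,14,15,17,18,19,20,22,23,24,29,31,32,35

Square k = 1,…,18 (k and 37−k give the same square):
1²=1, 2²=4, 3²=9, 4²=16, 5²=25, 6²=36, 7²≡12, 8²≡27, 9²≡7, 10²≡26, 11²≡10, 12²≡33, 13²≡21, 14²≡11, 15²≡3, 16²≡34, 17²≡30, 18²≡28 (mod 37).
The residues are {1, 3, 4, 7, 9, 10, 11, 12, 16, 21, 25, 26, 27, 28, 30, 33, 34, 36}; the non-residues are the remaining 18 nonzero classes.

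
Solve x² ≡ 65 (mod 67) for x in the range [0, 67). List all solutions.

Since 67 ≡ 3 (mod 4), a square root of 65 is 65^((67+1)/4) = 65^17 mod 67.
Repeated squaring: 65^2≡4, 65^4≡16, 65^8≡55, 65^16≡10 (mod 67).
65^17 = 65^(16+1) ≡ 47 (mod 67).
Check: 47² = 2209 ≡ 65 (mod 67). The two roots are 20 and 47.

20, 47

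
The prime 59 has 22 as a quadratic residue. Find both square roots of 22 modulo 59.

Since 59 ≡ 3 (mod 4), a square root of 22 is 22^((59+1)/4) = 22^15 mod 59.
Repeated squaring: 22^2≡12, 22^4≡26, 22^8≡27 (mod 59).
22^15 = 22^(8+4+2+1) ≡ 9 (mod 59).
Check: 9² = 81 ≡ 22 (mod 59). The two roots are 9 and 50.

9, 50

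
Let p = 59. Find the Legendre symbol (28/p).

1

Pull out 2^2: since 59 ≡ 3 (mod 8), (2/59) = -1, so (2/59)^2 = +1.
Reciprocity: 7 ≡ 3 and 59 ≡ 3 (mod 4), so (7/59) = −(59/7).
Reduce top mod 7: now compute (3/7).
Reciprocity: 3 ≡ 3 and 7 ≡ 3 (mod 4), so (3/7) = −(7/3).
Reduce top mod 3: now compute (1/3).
Reached (1/3) = 1. Collecting the sign flips along the way, the symbol is +1.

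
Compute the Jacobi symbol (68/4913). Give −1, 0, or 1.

0

Pull out 2^2: since 4913 ≡ 1 (mod 8), (2/4913) = +1, so (2/4913)^2 = +1.
Reciprocity: 17 ≡ 1 and 4913 ≡ 1 (mod 4), so (17/4913) = +(4913/17).
Reduce top mod 17: now compute (0/17).
Top reduces to 0: gcd > 1, so the symbol is 0.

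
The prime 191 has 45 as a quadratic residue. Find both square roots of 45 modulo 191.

Since 191 ≡ 3 (mod 4), a square root of 45 is 45^((191+1)/4) = 45^48 mod 191.
Repeated squaring: 45^2≡115, 45^4≡46, 45^8≡15, 45^16≡34, 45^32≡10 (mod 191).
45^48 = 45^(32+16) ≡ 149 (mod 191).
Check: 149² = 22201 ≡ 45 (mod 191). The two roots are 42 and 149.

42, 149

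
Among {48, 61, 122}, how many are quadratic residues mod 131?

(48/131) = +1 → QR.
(61/131) = +1 → QR.
(122/131) = -1 → non-residue.
Total quadratic residues among the 3: 2.

2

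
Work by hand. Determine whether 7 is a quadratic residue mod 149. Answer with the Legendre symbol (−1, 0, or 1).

1

Reciprocity: 7 ≡ 3 and 149 ≡ 1 (mod 4), so (7/149) = +(149/7).
Reduce top mod 7: now compute (2/7).
Pull out 2: since 7 ≡ 7 (mod 8), (2/7) = +1.
Reached (1/7) = 1. Collecting the sign flips along the way, the symbol is +1.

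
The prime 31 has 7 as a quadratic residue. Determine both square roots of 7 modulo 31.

Since 31 ≡ 3 (mod 4), a square root of 7 is 7^((31+1)/4) = 7^8 mod 31.
Repeated squaring: 7^2≡18, 7^4≡14, 7^8≡10 (mod 31).
7^8 = 7^(8) ≡ 10 (mod 31).
Check: 10² = 100 ≡ 7 (mod 31). The two roots are 10 and 21.

10, 21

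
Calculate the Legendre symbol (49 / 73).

Reciprocity: 49 ≡ 1 and 73 ≡ 1 (mod 4), so (49/73) = +(73/49).
Reduce top mod 49: now compute (24/49).
Pull out 2^3: since 49 ≡ 1 (mod 8), (2/49) = +1, so (2/49)^3 = +1.
Reciprocity: 3 ≡ 3 and 49 ≡ 1 (mod 4), so (3/49) = +(49/3).
Reduce top mod 3: now compute (1/3).
Reached (1/3) = 1. Collecting the sign flips along the way, the symbol is +1.

1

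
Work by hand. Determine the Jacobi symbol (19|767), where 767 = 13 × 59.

Reciprocity: 19 ≡ 3 and 767 ≡ 3 (mod 4), so (19/767) = −(767/19).
Reduce top mod 19: now compute (7/19).
Reciprocity: 7 ≡ 3 and 19 ≡ 3 (mod 4), so (7/19) = −(19/7).
Reduce top mod 7: now compute (5/7).
Reciprocity: 5 ≡ 1 and 7 ≡ 3 (mod 4), so (5/7) = +(7/5).
Reduce top mod 5: now compute (2/5).
Pull out 2: since 5 ≡ 5 (mod 8), (2/5) = -1.
Reached (1/5) = 1. Collecting the sign flips along the way, the symbol is -1.

-1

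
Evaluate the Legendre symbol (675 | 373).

1

First reduce: 675 ≡ 302 (mod 373).
Pull out 2: since 373 ≡ 5 (mod 8), (2/373) = -1.
Reciprocity: 151 ≡ 3 and 373 ≡ 1 (mod 4), so (151/373) = +(373/151).
Reduce top mod 151: now compute (71/151).
Reciprocity: 71 ≡ 3 and 151 ≡ 3 (mod 4), so (71/151) = −(151/71).
Reduce top mod 71: now compute (9/71).
Reciprocity: 9 ≡ 1 and 71 ≡ 3 (mod 4), so (9/71) = +(71/9).
Reduce top mod 9: now compute (8/9).
Pull out 2^3: since 9 ≡ 1 (mod 8), (2/9) = +1, so (2/9)^3 = +1.
Reached (1/9) = 1. Collecting the sign flips along the way, the symbol is +1.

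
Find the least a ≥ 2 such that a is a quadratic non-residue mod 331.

(2/331) = −1, so 2 is the smallest positive non-residue mod 331.

2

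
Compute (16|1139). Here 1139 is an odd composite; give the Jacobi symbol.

Pull out 2^4: since 1139 ≡ 3 (mod 8), (2/1139) = -1, so (2/1139)^4 = +1.
Reached (1/1139) = 1. Collecting the sign flips along the way, the symbol is +1.

1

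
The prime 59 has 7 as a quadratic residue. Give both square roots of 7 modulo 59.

Since 59 ≡ 3 (mod 4), a square root of 7 is 7^((59+1)/4) = 7^15 mod 59.
Repeated squaring: 7^2≡49, 7^4≡41, 7^8≡29 (mod 59).
7^15 = 7^(8+4+2+1) ≡ 19 (mod 59).
Check: 19² = 361 ≡ 7 (mod 59). The two roots are 19 and 40.

19, 40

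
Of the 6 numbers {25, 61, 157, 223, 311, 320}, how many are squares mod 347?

3

(25/347) = +1 → QR.
(61/347) = +1 → QR.
(157/347) = +1 → QR.
(223/347) = -1 → non-residue.
(311/347) = -1 → non-residue.
(320/347) = -1 → non-residue.
Total quadratic residues among the 6: 3.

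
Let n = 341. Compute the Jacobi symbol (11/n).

0

Reciprocity: 11 ≡ 3 and 341 ≡ 1 (mod 4), so (11/341) = +(341/11).
Reduce top mod 11: now compute (0/11).
Top reduces to 0: gcd > 1, so the symbol is 0.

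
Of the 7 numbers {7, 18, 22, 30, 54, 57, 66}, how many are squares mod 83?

2

(7/83) = +1 → QR.
(18/83) = -1 → non-residue.
(22/83) = -1 → non-residue.
(30/83) = +1 → QR.
(54/83) = -1 → non-residue.
(57/83) = -1 → non-residue.
(66/83) = -1 → non-residue.
Total quadratic residues among the 7: 2.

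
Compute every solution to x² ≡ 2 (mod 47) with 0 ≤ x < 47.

7, 40

Since 47 ≡ 3 (mod 4), a square root of 2 is 2^((47+1)/4) = 2^12 mod 47.
Repeated squaring: 2^2≡4, 2^4≡16, 2^8≡21 (mod 47).
2^12 = 2^(8+4) ≡ 7 (mod 47).
Check: 7² = 49 ≡ 2 (mod 47). The two roots are 7 and 40.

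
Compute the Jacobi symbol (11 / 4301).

Reciprocity: 11 ≡ 3 and 4301 ≡ 1 (mod 4), so (11/4301) = +(4301/11).
Reduce top mod 11: now compute (0/11).
Top reduces to 0: gcd > 1, so the symbol is 0.

0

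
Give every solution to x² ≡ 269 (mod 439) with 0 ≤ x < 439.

45, 394

Since 439 ≡ 3 (mod 4), a square root of 269 is 269^((439+1)/4) = 269^110 mod 439.
Repeated squaring: 269^2≡365, 269^4≡208, 269^8≡242, 269^16≡177, 269^32≡160, 269^64≡138 (mod 439).
269^110 = 269^(64+32+8+4+2) ≡ 45 (mod 439).
Check: 45² = 2025 ≡ 269 (mod 439). The two roots are 45 and 394.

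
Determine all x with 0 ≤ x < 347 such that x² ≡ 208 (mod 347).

Since 347 ≡ 3 (mod 4), a square root of 208 is 208^((347+1)/4) = 208^87 mod 347.
Repeated squaring: 208^2≡236, 208^4≡176, 208^8≡93, 208^16≡321, 208^32≡329, 208^64≡324 (mod 347).
208^87 = 208^(64+16+4+2+1) ≡ 224 (mod 347).
Check: 224² = 50176 ≡ 208 (mod 347). The two roots are 123 and 224.

123, 224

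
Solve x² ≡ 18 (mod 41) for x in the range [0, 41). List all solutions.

10, 31

41 ≡ 1 (mod 4), so we find a root by search.
Trying successive values, 10² = 100 ≡ 18 (mod 41). The other root is 41 − 10 = 31.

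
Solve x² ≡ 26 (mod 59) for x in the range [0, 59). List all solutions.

12, 47

Since 59 ≡ 3 (mod 4), a square root of 26 is 26^((59+1)/4) = 26^15 mod 59.
Repeated squaring: 26^2≡27, 26^4≡21, 26^8≡28 (mod 59).
26^15 = 26^(8+4+2+1) ≡ 12 (mod 59).
Check: 12² = 144 ≡ 26 (mod 59). The two roots are 12 and 47.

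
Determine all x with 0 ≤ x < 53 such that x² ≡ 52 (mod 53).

53 ≡ 1 (mod 4), so we find a root by search.
Trying successive values, 23² = 529 ≡ 52 (mod 53). The other root is 53 − 23 = 30.

23, 30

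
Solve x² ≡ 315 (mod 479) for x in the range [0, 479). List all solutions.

Since 479 ≡ 3 (mod 4), a square root of 315 is 315^((479+1)/4) = 315^120 mod 479.
Repeated squaring: 315^2≡72, 315^4≡394, 315^8≡40, 315^16≡163, 315^32≡224, 315^64≡360 (mod 479).
315^120 = 315^(64+32+16+8) ≡ 366 (mod 479).
Check: 366² = 133956 ≡ 315 (mod 479). The two roots are 113 and 366.

113, 366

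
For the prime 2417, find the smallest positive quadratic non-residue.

3

(2/2417) = +1, so 2 is a residue.
(3/2417) = −1, so 3 is the smallest positive non-residue mod 2417.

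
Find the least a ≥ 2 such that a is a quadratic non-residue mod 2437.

2

(2/2437) = −1, so 2 is the smallest positive non-residue mod 2437.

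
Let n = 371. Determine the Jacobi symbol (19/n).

Reciprocity: 19 ≡ 3 and 371 ≡ 3 (mod 4), so (19/371) = −(371/19).
Reduce top mod 19: now compute (10/19).
Pull out 2: since 19 ≡ 3 (mod 8), (2/19) = -1.
Reciprocity: 5 ≡ 1 and 19 ≡ 3 (mod 4), so (5/19) = +(19/5).
Reduce top mod 5: now compute (4/5).
Pull out 2^2: since 5 ≡ 5 (mod 8), (2/5) = -1, so (2/5)^2 = +1.
Reached (1/5) = 1. Collecting the sign flips along the way, the symbol is +1.

1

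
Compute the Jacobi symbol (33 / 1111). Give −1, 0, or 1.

Reciprocity: 33 ≡ 1 and 1111 ≡ 3 (mod 4), so (33/1111) = +(1111/33).
Reduce top mod 33: now compute (22/33).
Pull out 2: since 33 ≡ 1 (mod 8), (2/33) = +1.
Reciprocity: 11 ≡ 3 and 33 ≡ 1 (mod 4), so (11/33) = +(33/11).
Reduce top mod 11: now compute (0/11).
Top reduces to 0: gcd > 1, so the symbol is 0.

0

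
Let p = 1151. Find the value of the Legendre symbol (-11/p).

Euler's criterion: (-11/1151) ≡ 1140^575 (mod 1151).
1140^2 ≡ 121 (mod 1151)
1140^4 ≡ 829 (mod 1151)
1140^8 ≡ 94 (mod 1151)
1140^16 ≡ 779 (mod 1151)
1140^32 ≡ 264 (mod 1151)
1140^64 ≡ 636 (mod 1151)
1140^128 ≡ 495 (mod 1151)
1140^256 ≡ 1013 (mod 1151)
1140^512 ≡ 628 (mod 1151)
1140^575 = 1140^(512+32+16+8+4+2+1) ≡ 1150 (mod 1151).
Result is 1150 ≡ −1, so (-11/1151) = −1.

-1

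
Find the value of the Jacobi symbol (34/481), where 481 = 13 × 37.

-1

Pull out 2: since 481 ≡ 1 (mod 8), (2/481) = +1.
Reciprocity: 17 ≡ 1 and 481 ≡ 1 (mod 4), so (17/481) = +(481/17).
Reduce top mod 17: now compute (5/17).
Reciprocity: 5 ≡ 1 and 17 ≡ 1 (mod 4), so (5/17) = +(17/5).
Reduce top mod 5: now compute (2/5).
Pull out 2: since 5 ≡ 5 (mod 8), (2/5) = -1.
Reached (1/5) = 1. Collecting the sign flips along the way, the symbol is -1.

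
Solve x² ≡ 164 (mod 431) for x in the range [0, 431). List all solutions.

208, 223

Since 431 ≡ 3 (mod 4), a square root of 164 is 164^((431+1)/4) = 164^108 mod 431.
Repeated squaring: 164^2≡174, 164^4≡106, 164^8≡30, 164^16≡38, 164^32≡151, 164^64≡389 (mod 431).
164^108 = 164^(64+32+8+4) ≡ 223 (mod 431).
Check: 223² = 49729 ≡ 164 (mod 431). The two roots are 208 and 223.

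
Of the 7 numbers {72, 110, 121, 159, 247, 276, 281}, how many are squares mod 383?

(72/383) = +1 → QR.
(110/383) = +1 → QR.
(121/383) = +1 → QR.
(159/383) = -1 → non-residue.
(247/383) = -1 → non-residue.
(276/383) = +1 → QR.
(281/383) = -1 → non-residue.
Total quadratic residues among the 7: 4.

4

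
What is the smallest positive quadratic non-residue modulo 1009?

(2/1009) = +1, so 2 is a residue.
(3/1009) = +1, so 3 is a residue.
(4/1009) = +1, so 4 is a residue.
(5/1009) = +1, so 5 is a residue.
(6/1009) = +1, so 6 is a residue.
(7/1009) = +1, so 7 is a residue.
(8/1009) = +1, so 8 is a residue.
(9/1009) = +1, so 9 is a residue.
(10/1009) = +1, so 10 is a residue.
(11/1009) = −1, so 11 is the smallest positive non-residue mod 1009.

11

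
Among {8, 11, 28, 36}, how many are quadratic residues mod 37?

(8/37) = -1 → non-residue.
(11/37) = +1 → QR.
(28/37) = +1 → QR.
(36/37) = +1 → QR.
Total quadratic residues among the 4: 3.

3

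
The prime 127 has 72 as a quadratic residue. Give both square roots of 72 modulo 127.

31, 96

Since 127 ≡ 3 (mod 4), a square root of 72 is 72^((127+1)/4) = 72^32 mod 127.
Repeated squaring: 72^2≡104, 72^4≡21, 72^8≡60, 72^16≡44, 72^32≡31 (mod 127).
72^32 = 72^(32) ≡ 31 (mod 127).
Check: 31² = 961 ≡ 72 (mod 127). The two roots are 31 and 96.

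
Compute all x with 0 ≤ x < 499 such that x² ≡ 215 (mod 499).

Since 499 ≡ 3 (mod 4), a square root of 215 is 215^((499+1)/4) = 215^125 mod 499.
Repeated squaring: 215^2≡317, 215^4≡190, 215^8≡172, 215^16≡143, 215^32≡489, 215^64≡100 (mod 499).
215^125 = 215^(64+32+16+8+4+1) ≡ 259 (mod 499).
Check: 259² = 67081 ≡ 215 (mod 499). The two roots are 240 and 259.

240, 259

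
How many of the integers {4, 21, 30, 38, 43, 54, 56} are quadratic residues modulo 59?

2

(4/59) = +1 → QR.
(21/59) = +1 → QR.
(30/59) = -1 → non-residue.
(38/59) = -1 → non-residue.
(43/59) = -1 → non-residue.
(54/59) = -1 → non-residue.
(56/59) = -1 → non-residue.
Total quadratic residues among the 7: 2.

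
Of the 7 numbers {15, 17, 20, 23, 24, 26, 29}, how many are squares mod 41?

2

(15/41) = -1 → non-residue.
(17/41) = -1 → non-residue.
(20/41) = +1 → QR.
(23/41) = +1 → QR.
(24/41) = -1 → non-residue.
(26/41) = -1 → non-residue.
(29/41) = -1 → non-residue.
Total quadratic residues among the 7: 2.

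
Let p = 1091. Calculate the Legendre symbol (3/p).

1

Euler's criterion: (3/1091) ≡ 3^545 (mod 1091).
3^2 ≡ 9 (mod 1091)
3^4 ≡ 81 (mod 1091)
3^8 ≡ 15 (mod 1091)
3^16 ≡ 225 (mod 1091)
3^32 ≡ 439 (mod 1091)
3^64 ≡ 705 (mod 1091)
3^128 ≡ 620 (mod 1091)
3^256 ≡ 368 (mod 1091)
3^512 ≡ 140 (mod 1091)
3^545 = 3^(512+32+1) ≡ 1 (mod 1091).
Result is 1, so (3/1091) = 1.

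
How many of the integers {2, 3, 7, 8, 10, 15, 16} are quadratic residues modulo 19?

(2/19) = -1 → non-residue.
(3/19) = -1 → non-residue.
(7/19) = +1 → QR.
(8/19) = -1 → non-residue.
(10/19) = -1 → non-residue.
(15/19) = -1 → non-residue.
(16/19) = +1 → QR.
Total quadratic residues among the 7: 2.

2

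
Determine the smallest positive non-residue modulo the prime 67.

(2/67) = −1, so 2 is the smallest positive non-residue mod 67.

2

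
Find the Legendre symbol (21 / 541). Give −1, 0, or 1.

1

Reciprocity: 21 ≡ 1 and 541 ≡ 1 (mod 4), so (21/541) = +(541/21).
Reduce top mod 21: now compute (16/21).
Pull out 2^4: since 21 ≡ 5 (mod 8), (2/21) = -1, so (2/21)^4 = +1.
Reached (1/21) = 1. Collecting the sign flips along the way, the symbol is +1.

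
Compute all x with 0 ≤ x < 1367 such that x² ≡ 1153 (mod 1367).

Since 1367 ≡ 3 (mod 4), a square root of 1153 is 1153^((1367+1)/4) = 1153^342 mod 1367.
Repeated squaring: 1153^2≡685, 1153^4≡344, 1153^8≡774, 1153^16≡330, 1153^32≡907, 1153^64≡1082, 1153^128≡572, 1153^256≡471 (mod 1367).
1153^342 = 1153^(256+64+16+4+2) ≡ 116 (mod 1367).
Check: 116² = 13456 ≡ 1153 (mod 1367). The two roots are 116 and 1251.

116, 1251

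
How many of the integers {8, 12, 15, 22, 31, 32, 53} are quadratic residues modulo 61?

(8/61) = -1 → non-residue.
(12/61) = +1 → QR.
(15/61) = +1 → QR.
(22/61) = +1 → QR.
(31/61) = -1 → non-residue.
(32/61) = -1 → non-residue.
(53/61) = -1 → non-residue.
Total quadratic residues among the 7: 3.

3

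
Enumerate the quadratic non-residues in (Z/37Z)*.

2 5 6 8 13 14 15 17 18 19 20 22 23 24 29 31 32 35

Square k = 1,…,18 (k and 37−k give the same square):
1²=1, 2²=4, 3²=9, 4²=16, 5²=25, 6²=36, 7²≡12, 8²≡27, 9²≡7, 10²≡26, 11²≡10, 12²≡33, 13²≡21, 14²≡11, 15²≡3, 16²≡34, 17²≡30, 18²≡28 (mod 37).
The residues are {1, 3, 4, 7, 9, 10, 11, 12, 16, 21, 25, 26, 27, 28, 30, 33, 34, 36}; the non-residues are the remaining 18 nonzero classes.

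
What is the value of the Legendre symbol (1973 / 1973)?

0

First reduce: 1973 ≡ 0 (mod 1973).
Top reduces to 0: gcd > 1, so the symbol is 0.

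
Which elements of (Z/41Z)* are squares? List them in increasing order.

Square k = 1,…,20 (k and 41−k give the same square):
1²=1, 2²=4, 3²=9, 4²=16, 5²=25, 6²=36, 7²≡8, 8²≡23, 9²≡40, 10²≡18, 11²≡39, 12²≡21, 13²≡5, 14²≡32, 15²≡20, 16²≡10, 17²≡2, 18²≡37, 19²≡33, 20²≡31 (mod 41).
So the quadratic residues mod 41 are {1, 2, 4, 5, 8, 9, 10, 16, 18, 20, 21, 23, 25, 31, 32, 33, 36, 37, 39, 40}.

1 2 4 5 8 9 10 16 18 20 21 23 25 31 32 33 36 37 39 40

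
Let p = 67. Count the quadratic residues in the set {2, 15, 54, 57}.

2

(2/67) = -1 → non-residue.
(15/67) = +1 → QR.
(54/67) = +1 → QR.
(57/67) = -1 → non-residue.
Total quadratic residues among the 4: 2.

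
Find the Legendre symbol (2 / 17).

1

Euler's criterion: (2/17) ≡ 2^8 (mod 17).
2^2 ≡ 4 (mod 17)
2^4 ≡ 16 (mod 17)
2^8 ≡ 1 (mod 17)
2^8 = 2^(8) ≡ 1 (mod 17).
Result is 1, so (2/17) = 1.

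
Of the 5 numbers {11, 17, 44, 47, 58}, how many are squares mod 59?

(11/59) = -1 → non-residue.
(17/59) = +1 → QR.
(44/59) = -1 → non-residue.
(47/59) = -1 → non-residue.
(58/59) = -1 → non-residue.
Total quadratic residues among the 5: 1.

1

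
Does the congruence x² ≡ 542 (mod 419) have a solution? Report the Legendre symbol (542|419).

1

Euler's criterion: (542/419) ≡ 123^209 (mod 419).
123^2 ≡ 45 (mod 419)
123^4 ≡ 349 (mod 419)
123^8 ≡ 291 (mod 419)
123^16 ≡ 43 (mod 419)
123^32 ≡ 173 (mod 419)
123^64 ≡ 180 (mod 419)
123^128 ≡ 137 (mod 419)
123^209 = 123^(128+64+16+1) ≡ 1 (mod 419).
Result is 1, so (542/419) = 1.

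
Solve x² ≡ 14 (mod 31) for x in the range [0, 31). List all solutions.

13, 18

Since 31 ≡ 3 (mod 4), a square root of 14 is 14^((31+1)/4) = 14^8 mod 31.
Repeated squaring: 14^2≡10, 14^4≡7, 14^8≡18 (mod 31).
14^8 = 14^(8) ≡ 18 (mod 31).
Check: 18² = 324 ≡ 14 (mod 31). The two roots are 13 and 18.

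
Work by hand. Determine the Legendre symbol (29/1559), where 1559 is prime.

Reciprocity: 29 ≡ 1 and 1559 ≡ 3 (mod 4), so (29/1559) = +(1559/29).
Reduce top mod 29: now compute (22/29).
Pull out 2: since 29 ≡ 5 (mod 8), (2/29) = -1.
Reciprocity: 11 ≡ 3 and 29 ≡ 1 (mod 4), so (11/29) = +(29/11).
Reduce top mod 11: now compute (7/11).
Reciprocity: 7 ≡ 3 and 11 ≡ 3 (mod 4), so (7/11) = −(11/7).
Reduce top mod 7: now compute (4/7).
Pull out 2^2: since 7 ≡ 7 (mod 8), (2/7) = +1, so (2/7)^2 = +1.
Reached (1/7) = 1. Collecting the sign flips along the way, the symbol is +1.

1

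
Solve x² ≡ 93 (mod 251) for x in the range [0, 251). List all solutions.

120, 131

Since 251 ≡ 3 (mod 4), a square root of 93 is 93^((251+1)/4) = 93^63 mod 251.
Repeated squaring: 93^2≡115, 93^4≡173, 93^8≡60, 93^16≡86, 93^32≡117 (mod 251).
93^63 = 93^(32+16+8+4+2+1) ≡ 131 (mod 251).
Check: 131² = 17161 ≡ 93 (mod 251). The two roots are 120 and 131.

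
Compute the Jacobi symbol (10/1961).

1

Pull out 2: since 1961 ≡ 1 (mod 8), (2/1961) = +1.
Reciprocity: 5 ≡ 1 and 1961 ≡ 1 (mod 4), so (5/1961) = +(1961/5).
Reduce top mod 5: now compute (1/5).
Reached (1/5) = 1. Collecting the sign flips along the way, the symbol is +1.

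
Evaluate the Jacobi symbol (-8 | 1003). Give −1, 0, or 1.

First reduce: -8 ≡ 995 (mod 1003).
Reciprocity: 995 ≡ 3 and 1003 ≡ 3 (mod 4), so (995/1003) = −(1003/995).
Reduce top mod 995: now compute (8/995).
Pull out 2^3: since 995 ≡ 3 (mod 8), (2/995) = -1, so (2/995)^3 = -1.
Reached (1/995) = 1. Collecting the sign flips along the way, the symbol is +1.

1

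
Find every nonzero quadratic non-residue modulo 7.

Square k = 1,…,3 (k and 7−k give the same square):
1²=1, 2²=4, 3²≡2 (mod 7).
The residues are {1, 2, 4}; the non-residues are the remaining 3 nonzero classes.

3,5,6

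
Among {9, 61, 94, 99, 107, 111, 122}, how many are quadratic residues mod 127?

(9/127) = +1 → QR.
(61/127) = +1 → QR.
(94/127) = +1 → QR.
(99/127) = +1 → QR.
(107/127) = +1 → QR.
(111/127) = -1 → non-residue.
(122/127) = +1 → QR.
Total quadratic residues among the 7: 6.

6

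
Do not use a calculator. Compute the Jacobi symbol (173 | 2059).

-1

Reciprocity: 173 ≡ 1 and 2059 ≡ 3 (mod 4), so (173/2059) = +(2059/173).
Reduce top mod 173: now compute (156/173).
Pull out 2^2: since 173 ≡ 5 (mod 8), (2/173) = -1, so (2/173)^2 = +1.
Reciprocity: 39 ≡ 3 and 173 ≡ 1 (mod 4), so (39/173) = +(173/39).
Reduce top mod 39: now compute (17/39).
Reciprocity: 17 ≡ 1 and 39 ≡ 3 (mod 4), so (17/39) = +(39/17).
Reduce top mod 17: now compute (5/17).
Reciprocity: 5 ≡ 1 and 17 ≡ 1 (mod 4), so (5/17) = +(17/5).
Reduce top mod 5: now compute (2/5).
Pull out 2: since 5 ≡ 5 (mod 8), (2/5) = -1.
Reached (1/5) = 1. Collecting the sign flips along the way, the symbol is -1.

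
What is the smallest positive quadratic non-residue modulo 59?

(2/59) = −1, so 2 is the smallest positive non-residue mod 59.

2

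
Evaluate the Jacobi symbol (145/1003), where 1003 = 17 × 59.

Reciprocity: 145 ≡ 1 and 1003 ≡ 3 (mod 4), so (145/1003) = +(1003/145).
Reduce top mod 145: now compute (133/145).
Reciprocity: 133 ≡ 1 and 145 ≡ 1 (mod 4), so (133/145) = +(145/133).
Reduce top mod 133: now compute (12/133).
Pull out 2^2: since 133 ≡ 5 (mod 8), (2/133) = -1, so (2/133)^2 = +1.
Reciprocity: 3 ≡ 3 and 133 ≡ 1 (mod 4), so (3/133) = +(133/3).
Reduce top mod 3: now compute (1/3).
Reached (1/3) = 1. Collecting the sign flips along the way, the symbol is +1.

1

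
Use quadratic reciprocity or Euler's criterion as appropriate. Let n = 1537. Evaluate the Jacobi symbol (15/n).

Reciprocity: 15 ≡ 3 and 1537 ≡ 1 (mod 4), so (15/1537) = +(1537/15).
Reduce top mod 15: now compute (7/15).
Reciprocity: 7 ≡ 3 and 15 ≡ 3 (mod 4), so (7/15) = −(15/7).
Reduce top mod 7: now compute (1/7).
Reached (1/7) = 1. Collecting the sign flips along the way, the symbol is -1.

-1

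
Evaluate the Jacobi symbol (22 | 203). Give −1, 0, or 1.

1

Pull out 2: since 203 ≡ 3 (mod 8), (2/203) = -1.
Reciprocity: 11 ≡ 3 and 203 ≡ 3 (mod 4), so (11/203) = −(203/11).
Reduce top mod 11: now compute (5/11).
Reciprocity: 5 ≡ 1 and 11 ≡ 3 (mod 4), so (5/11) = +(11/5).
Reduce top mod 5: now compute (1/5).
Reached (1/5) = 1. Collecting the sign flips along the way, the symbol is +1.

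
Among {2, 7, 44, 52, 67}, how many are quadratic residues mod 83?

2

(2/83) = -1 → non-residue.
(7/83) = +1 → QR.
(44/83) = +1 → QR.
(52/83) = -1 → non-residue.
(67/83) = -1 → non-residue.
Total quadratic residues among the 5: 2.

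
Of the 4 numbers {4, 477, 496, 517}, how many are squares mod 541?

3

(4/541) = +1 → QR.
(477/541) = +1 → QR.
(496/541) = +1 → QR.
(517/541) = -1 → non-residue.
Total quadratic residues among the 4: 3.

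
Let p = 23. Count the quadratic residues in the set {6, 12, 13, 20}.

3

(6/23) = +1 → QR.
(12/23) = +1 → QR.
(13/23) = +1 → QR.
(20/23) = -1 → non-residue.
Total quadratic residues among the 4: 3.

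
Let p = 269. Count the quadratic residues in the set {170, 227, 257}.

(170/269) = +1 → QR.
(227/269) = -1 → non-residue.
(257/269) = -1 → non-residue.
Total quadratic residues among the 3: 1.

1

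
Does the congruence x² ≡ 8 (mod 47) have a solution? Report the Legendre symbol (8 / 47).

Pull out 2^3: since 47 ≡ 7 (mod 8), (2/47) = +1, so (2/47)^3 = +1.
Reached (1/47) = 1. Collecting the sign flips along the way, the symbol is +1.

1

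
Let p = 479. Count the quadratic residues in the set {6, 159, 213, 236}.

2

(6/479) = +1 → QR.
(159/479) = -1 → non-residue.
(213/479) = +1 → QR.
(236/479) = -1 → non-residue.
Total quadratic residues among the 4: 2.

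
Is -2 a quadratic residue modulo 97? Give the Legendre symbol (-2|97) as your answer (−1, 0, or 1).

First reduce: -2 ≡ 95 (mod 97).
Reciprocity: 95 ≡ 3 and 97 ≡ 1 (mod 4), so (95/97) = +(97/95).
Reduce top mod 95: now compute (2/95).
Pull out 2: since 95 ≡ 7 (mod 8), (2/95) = +1.
Reached (1/95) = 1. Collecting the sign flips along the way, the symbol is +1.

1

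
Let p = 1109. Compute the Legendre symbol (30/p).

Pull out 2: since 1109 ≡ 5 (mod 8), (2/1109) = -1.
Reciprocity: 15 ≡ 3 and 1109 ≡ 1 (mod 4), so (15/1109) = +(1109/15).
Reduce top mod 15: now compute (14/15).
Pull out 2: since 15 ≡ 7 (mod 8), (2/15) = +1.
Reciprocity: 7 ≡ 3 and 15 ≡ 3 (mod 4), so (7/15) = −(15/7).
Reduce top mod 7: now compute (1/7).
Reached (1/7) = 1. Collecting the sign flips along the way, the symbol is +1.

1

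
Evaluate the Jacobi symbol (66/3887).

-1

Pull out 2: since 3887 ≡ 7 (mod 8), (2/3887) = +1.
Reciprocity: 33 ≡ 1 and 3887 ≡ 3 (mod 4), so (33/3887) = +(3887/33).
Reduce top mod 33: now compute (26/33).
Pull out 2: since 33 ≡ 1 (mod 8), (2/33) = +1.
Reciprocity: 13 ≡ 1 and 33 ≡ 1 (mod 4), so (13/33) = +(33/13).
Reduce top mod 13: now compute (7/13).
Reciprocity: 7 ≡ 3 and 13 ≡ 1 (mod 4), so (7/13) = +(13/7).
Reduce top mod 7: now compute (6/7).
Pull out 2: since 7 ≡ 7 (mod 8), (2/7) = +1.
Reciprocity: 3 ≡ 3 and 7 ≡ 3 (mod 4), so (3/7) = −(7/3).
Reduce top mod 3: now compute (1/3).
Reached (1/3) = 1. Collecting the sign flips along the way, the symbol is -1.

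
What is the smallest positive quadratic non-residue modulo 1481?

(2/1481) = +1, so 2 is a residue.
(3/1481) = −1, so 3 is the smallest positive non-residue mod 1481.

3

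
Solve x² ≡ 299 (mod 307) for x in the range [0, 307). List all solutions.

Since 307 ≡ 3 (mod 4), a square root of 299 is 299^((307+1)/4) = 299^77 mod 307.
Repeated squaring: 299^2≡64, 299^4≡105, 299^8≡280, 299^16≡115, 299^32≡24, 299^64≡269 (mod 307).
299^77 = 299^(64+8+4+1) ≡ 216 (mod 307).
Check: 216² = 46656 ≡ 299 (mod 307). The two roots are 91 and 216.

91, 216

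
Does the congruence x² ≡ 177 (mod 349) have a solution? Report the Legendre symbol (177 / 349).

Euler's criterion: (177/349) ≡ 177^174 (mod 349).
177^2 ≡ 268 (mod 349)
177^4 ≡ 279 (mod 349)
177^8 ≡ 14 (mod 349)
177^16 ≡ 196 (mod 349)
177^32 ≡ 26 (mod 349)
177^64 ≡ 327 (mod 349)
177^128 ≡ 135 (mod 349)
177^174 = 177^(128+32+8+4+2) ≡ 348 (mod 349).
Result is 348 ≡ −1, so (177/349) = −1.

-1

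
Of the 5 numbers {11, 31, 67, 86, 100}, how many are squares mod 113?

3

(11/113) = +1 → QR.
(31/113) = +1 → QR.
(67/113) = -1 → non-residue.
(86/113) = -1 → non-residue.
(100/113) = +1 → QR.
Total quadratic residues among the 5: 3.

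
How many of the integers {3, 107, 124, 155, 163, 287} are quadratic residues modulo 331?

4

(3/331) = -1 → non-residue.
(107/331) = -1 → non-residue.
(124/331) = +1 → QR.
(155/331) = +1 → QR.
(163/331) = +1 → QR.
(287/331) = +1 → QR.
Total quadratic residues among the 6: 4.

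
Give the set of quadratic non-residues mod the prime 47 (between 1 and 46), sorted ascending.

5,10,11,13,15,19,20,22,23,26,29,30,31,33,35,38,39,40,41,43,44,45,46

Square k = 1,…,23 (k and 47−k give the same square):
1²=1, 2²=4, 3²=9, 4²=16, 5²=25, 6²=36, 7²≡2, 8²≡17, 9²≡34, 10²≡6, 11²≡27, 12²≡3, 13²≡28, 14²≡8, 15²≡37, 16²≡21, 17²≡7, 18²≡42, 19²≡32, 20²≡24, 21²≡18, 22²≡14, 23²≡12 (mod 47).
The residues are {1, 2, 3, 4, 6, 7, 8, 9, 12, 14, 16, 17, 18, 21, 24, 25, 27, 28, 32, 34, 36, 37, 42}; the non-residues are the remaining 23 nonzero classes.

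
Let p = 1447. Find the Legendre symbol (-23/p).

First reduce: -23 ≡ 1424 (mod 1447).
Pull out 2^4: since 1447 ≡ 7 (mod 8), (2/1447) = +1, so (2/1447)^4 = +1.
Reciprocity: 89 ≡ 1 and 1447 ≡ 3 (mod 4), so (89/1447) = +(1447/89).
Reduce top mod 89: now compute (23/89).
Reciprocity: 23 ≡ 3 and 89 ≡ 1 (mod 4), so (23/89) = +(89/23).
Reduce top mod 23: now compute (20/23).
Pull out 2^2: since 23 ≡ 7 (mod 8), (2/23) = +1, so (2/23)^2 = +1.
Reciprocity: 5 ≡ 1 and 23 ≡ 3 (mod 4), so (5/23) = +(23/5).
Reduce top mod 5: now compute (3/5).
Reciprocity: 3 ≡ 3 and 5 ≡ 1 (mod 4), so (3/5) = +(5/3).
Reduce top mod 3: now compute (2/3).
Pull out 2: since 3 ≡ 3 (mod 8), (2/3) = -1.
Reached (1/3) = 1. Collecting the sign flips along the way, the symbol is -1.

-1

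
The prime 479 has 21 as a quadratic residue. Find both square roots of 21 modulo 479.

Since 479 ≡ 3 (mod 4), a square root of 21 is 21^((479+1)/4) = 21^120 mod 479.
Repeated squaring: 21^2≡441, 21^4≡7, 21^8≡49, 21^16≡6, 21^32≡36, 21^64≡338 (mod 479).
21^120 = 21^(64+32+16+8) ≡ 220 (mod 479).
Check: 220² = 48400 ≡ 21 (mod 479). The two roots are 220 and 259.

220, 259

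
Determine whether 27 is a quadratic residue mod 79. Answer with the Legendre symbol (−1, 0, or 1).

-1

Euler's criterion: (27/79) ≡ 27^39 (mod 79).
27^2 ≡ 18 (mod 79)
27^4 ≡ 8 (mod 79)
27^8 ≡ 64 (mod 79)
27^16 ≡ 67 (mod 79)
27^32 ≡ 65 (mod 79)
27^39 = 27^(32+4+2+1) ≡ 78 (mod 79).
Result is 78 ≡ −1, so (27/79) = −1.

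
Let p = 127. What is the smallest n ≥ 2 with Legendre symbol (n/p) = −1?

3

(2/127) = +1, so 2 is a residue.
(3/127) = −1, so 3 is the smallest positive non-residue mod 127.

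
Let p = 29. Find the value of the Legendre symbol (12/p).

Pull out 2^2: since 29 ≡ 5 (mod 8), (2/29) = -1, so (2/29)^2 = +1.
Reciprocity: 3 ≡ 3 and 29 ≡ 1 (mod 4), so (3/29) = +(29/3).
Reduce top mod 3: now compute (2/3).
Pull out 2: since 3 ≡ 3 (mod 8), (2/3) = -1.
Reached (1/3) = 1. Collecting the sign flips along the way, the symbol is -1.

-1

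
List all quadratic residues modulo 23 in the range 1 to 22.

1,2,3,4,6,8,9,12,13,16,18

Square k = 1,…,11 (k and 23−k give the same square):
1²=1, 2²=4, 3²=9, 4²=16, 5²≡2, 6²≡13, 7²≡3, 8²≡18, 9²≡12, 10²≡8, 11²≡6 (mod 23).
So the quadratic residues mod 23 are {1, 2, 3, 4, 6, 8, 9, 12, 13, 16, 18}.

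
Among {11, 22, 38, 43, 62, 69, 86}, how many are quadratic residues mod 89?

3

(11/89) = +1 → QR.
(22/89) = +1 → QR.
(38/89) = -1 → non-residue.
(43/89) = -1 → non-residue.
(62/89) = -1 → non-residue.
(69/89) = +1 → QR.
(86/89) = -1 → non-residue.
Total quadratic residues among the 7: 3.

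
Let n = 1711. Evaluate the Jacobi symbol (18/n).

1

Pull out 2: since 1711 ≡ 7 (mod 8), (2/1711) = +1.
Reciprocity: 9 ≡ 1 and 1711 ≡ 3 (mod 4), so (9/1711) = +(1711/9).
Reduce top mod 9: now compute (1/9).
Reached (1/9) = 1. Collecting the sign flips along the way, the symbol is +1.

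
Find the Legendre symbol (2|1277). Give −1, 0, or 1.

Pull out 2: since 1277 ≡ 5 (mod 8), (2/1277) = -1.
Reached (1/1277) = 1. Collecting the sign flips along the way, the symbol is -1.

-1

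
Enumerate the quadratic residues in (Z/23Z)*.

Square k = 1,…,11 (k and 23−k give the same square):
1²=1, 2²=4, 3²=9, 4²=16, 5²≡2, 6²≡13, 7²≡3, 8²≡18, 9²≡12, 10²≡8, 11²≡6 (mod 23).
So the quadratic residues mod 23 are {1, 2, 3, 4, 6, 8, 9, 12, 13, 16, 18}.

1 2 3 4 6 8 9 12 13 16 18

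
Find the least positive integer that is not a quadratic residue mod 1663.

(2/1663) = +1, so 2 is a residue.
(3/1663) = −1, so 3 is the smallest positive non-residue mod 1663.

3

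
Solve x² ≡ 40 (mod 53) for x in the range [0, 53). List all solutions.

26, 27

53 ≡ 1 (mod 4), so we find a root by search.
Trying successive values, 26² = 676 ≡ 40 (mod 53). The other root is 53 − 26 = 27.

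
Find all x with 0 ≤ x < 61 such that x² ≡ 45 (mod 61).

17, 44

61 ≡ 1 (mod 4), so we find a root by search.
Trying successive values, 17² = 289 ≡ 45 (mod 61). The other root is 61 − 17 = 44.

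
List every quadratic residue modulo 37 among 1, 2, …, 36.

1,3,4,7,9,10,11,12,16,21,25,26,27,28,30,33,34,36

Square k = 1,…,18 (k and 37−k give the same square):
1²=1, 2²=4, 3²=9, 4²=16, 5²=25, 6²=36, 7²≡12, 8²≡27, 9²≡7, 10²≡26, 11²≡10, 12²≡33, 13²≡21, 14²≡11, 15²≡3, 16²≡34, 17²≡30, 18²≡28 (mod 37).
So the quadratic residues mod 37 are {1, 3, 4, 7, 9, 10, 11, 12, 16, 21, 25, 26, 27, 28, 30, 33, 34, 36}.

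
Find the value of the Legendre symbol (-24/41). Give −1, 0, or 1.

First reduce: -24 ≡ 17 (mod 41).
Reciprocity: 17 ≡ 1 and 41 ≡ 1 (mod 4), so (17/41) = +(41/17).
Reduce top mod 17: now compute (7/17).
Reciprocity: 7 ≡ 3 and 17 ≡ 1 (mod 4), so (7/17) = +(17/7).
Reduce top mod 7: now compute (3/7).
Reciprocity: 3 ≡ 3 and 7 ≡ 3 (mod 4), so (3/7) = −(7/3).
Reduce top mod 3: now compute (1/3).
Reached (1/3) = 1. Collecting the sign flips along the way, the symbol is -1.

-1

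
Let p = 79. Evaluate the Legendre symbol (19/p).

1

Reciprocity: 19 ≡ 3 and 79 ≡ 3 (mod 4), so (19/79) = −(79/19).
Reduce top mod 19: now compute (3/19).
Reciprocity: 3 ≡ 3 and 19 ≡ 3 (mod 4), so (3/19) = −(19/3).
Reduce top mod 3: now compute (1/3).
Reached (1/3) = 1. Collecting the sign flips along the way, the symbol is +1.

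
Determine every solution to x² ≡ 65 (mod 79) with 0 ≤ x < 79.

12, 67

Since 79 ≡ 3 (mod 4), a square root of 65 is 65^((79+1)/4) = 65^20 mod 79.
Repeated squaring: 65^2≡38, 65^4≡22, 65^8≡10, 65^16≡21 (mod 79).
65^20 = 65^(16+4) ≡ 67 (mod 79).
Check: 67² = 4489 ≡ 65 (mod 79). The two roots are 12 and 67.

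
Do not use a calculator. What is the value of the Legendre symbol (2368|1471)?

First reduce: 2368 ≡ 897 (mod 1471).
Reciprocity: 897 ≡ 1 and 1471 ≡ 3 (mod 4), so (897/1471) = +(1471/897).
Reduce top mod 897: now compute (574/897).
Pull out 2: since 897 ≡ 1 (mod 8), (2/897) = +1.
Reciprocity: 287 ≡ 3 and 897 ≡ 1 (mod 4), so (287/897) = +(897/287).
Reduce top mod 287: now compute (36/287).
Pull out 2^2: since 287 ≡ 7 (mod 8), (2/287) = +1, so (2/287)^2 = +1.
Reciprocity: 9 ≡ 1 and 287 ≡ 3 (mod 4), so (9/287) = +(287/9).
Reduce top mod 9: now compute (8/9).
Pull out 2^3: since 9 ≡ 1 (mod 8), (2/9) = +1, so (2/9)^3 = +1.
Reached (1/9) = 1. Collecting the sign flips along the way, the symbol is +1.

1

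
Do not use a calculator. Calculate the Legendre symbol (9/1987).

Reciprocity: 9 ≡ 1 and 1987 ≡ 3 (mod 4), so (9/1987) = +(1987/9).
Reduce top mod 9: now compute (7/9).
Reciprocity: 7 ≡ 3 and 9 ≡ 1 (mod 4), so (7/9) = +(9/7).
Reduce top mod 7: now compute (2/7).
Pull out 2: since 7 ≡ 7 (mod 8), (2/7) = +1.
Reached (1/7) = 1. Collecting the sign flips along the way, the symbol is +1.

1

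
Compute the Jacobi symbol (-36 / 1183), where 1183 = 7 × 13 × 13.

First reduce: -36 ≡ 1147 (mod 1183).
Reciprocity: 1147 ≡ 3 and 1183 ≡ 3 (mod 4), so (1147/1183) = −(1183/1147).
Reduce top mod 1147: now compute (36/1147).
Pull out 2^2: since 1147 ≡ 3 (mod 8), (2/1147) = -1, so (2/1147)^2 = +1.
Reciprocity: 9 ≡ 1 and 1147 ≡ 3 (mod 4), so (9/1147) = +(1147/9).
Reduce top mod 9: now compute (4/9).
Pull out 2^2: since 9 ≡ 1 (mod 8), (2/9) = +1, so (2/9)^2 = +1.
Reached (1/9) = 1. Collecting the sign flips along the way, the symbol is -1.

-1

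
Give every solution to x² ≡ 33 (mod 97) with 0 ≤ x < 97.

97 ≡ 1 (mod 4), so we find a root by search.
Trying successive values, 18² = 324 ≡ 33 (mod 97). The other root is 97 − 18 = 79.

18, 79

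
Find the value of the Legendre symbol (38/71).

Pull out 2: since 71 ≡ 7 (mod 8), (2/71) = +1.
Reciprocity: 19 ≡ 3 and 71 ≡ 3 (mod 4), so (19/71) = −(71/19).
Reduce top mod 19: now compute (14/19).
Pull out 2: since 19 ≡ 3 (mod 8), (2/19) = -1.
Reciprocity: 7 ≡ 3 and 19 ≡ 3 (mod 4), so (7/19) = −(19/7).
Reduce top mod 7: now compute (5/7).
Reciprocity: 5 ≡ 1 and 7 ≡ 3 (mod 4), so (5/7) = +(7/5).
Reduce top mod 5: now compute (2/5).
Pull out 2: since 5 ≡ 5 (mod 8), (2/5) = -1.
Reached (1/5) = 1. Collecting the sign flips along the way, the symbol is +1.

1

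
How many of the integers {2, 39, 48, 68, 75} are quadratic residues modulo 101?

(2/101) = -1 → non-residue.
(39/101) = -1 → non-residue.
(48/101) = -1 → non-residue.
(68/101) = +1 → QR.
(75/101) = -1 → non-residue.
Total quadratic residues among the 5: 1.

1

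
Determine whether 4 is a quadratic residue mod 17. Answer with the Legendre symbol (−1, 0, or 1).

Pull out 2^2: since 17 ≡ 1 (mod 8), (2/17) = +1, so (2/17)^2 = +1.
Reached (1/17) = 1. Collecting the sign flips along the way, the symbol is +1.

1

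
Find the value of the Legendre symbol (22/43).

Euler's criterion: (22/43) ≡ 22^21 (mod 43).
22^2 ≡ 11 (mod 43)
22^4 ≡ 35 (mod 43)
22^8 ≡ 21 (mod 43)
22^16 ≡ 11 (mod 43)
22^21 = 22^(16+4+1) ≡ 42 (mod 43).
Result is 42 ≡ −1, so (22/43) = −1.

-1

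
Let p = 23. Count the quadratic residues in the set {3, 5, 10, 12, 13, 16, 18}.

(3/23) = +1 → QR.
(5/23) = -1 → non-residue.
(10/23) = -1 → non-residue.
(12/23) = +1 → QR.
(13/23) = +1 → QR.
(16/23) = +1 → QR.
(18/23) = +1 → QR.
Total quadratic residues among the 7: 5.

5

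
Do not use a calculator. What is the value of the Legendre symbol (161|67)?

First reduce: 161 ≡ 27 (mod 67).
Reciprocity: 27 ≡ 3 and 67 ≡ 3 (mod 4), so (27/67) = −(67/27).
Reduce top mod 27: now compute (13/27).
Reciprocity: 13 ≡ 1 and 27 ≡ 3 (mod 4), so (13/27) = +(27/13).
Reduce top mod 13: now compute (1/13).
Reached (1/13) = 1. Collecting the sign flips along the way, the symbol is -1.

-1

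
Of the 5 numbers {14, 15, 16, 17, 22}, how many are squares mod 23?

(14/23) = -1 → non-residue.
(15/23) = -1 → non-residue.
(16/23) = +1 → QR.
(17/23) = -1 → non-residue.
(22/23) = -1 → non-residue.
Total quadratic residues among the 5: 1.

1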